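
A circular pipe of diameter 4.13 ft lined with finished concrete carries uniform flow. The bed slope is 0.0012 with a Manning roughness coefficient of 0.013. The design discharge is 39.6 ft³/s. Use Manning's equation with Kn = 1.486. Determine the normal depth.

Manning's equation rearranged: A R^(2/3) = nQ / (1.486·√S) = 0.013 × 39.6 / (1.486 × √0.0012) = 10.
Try y = 2.09 ft: A R^(2/3) = 6.983 — short.
Try y = 3.16 ft: A R^(2/3) = 12.77 — over.
Try y = 2.62 ft: A R^(2/3) = 9.994 — close enough.

y_n = 2.62 ft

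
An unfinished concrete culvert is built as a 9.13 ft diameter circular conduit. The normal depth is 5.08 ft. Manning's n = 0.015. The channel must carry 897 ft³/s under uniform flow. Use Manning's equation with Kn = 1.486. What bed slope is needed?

S = 0.0179

For a circular section of diameter D = 9.13 ft at depth y = 5.08 ft, the central angle is θ = 2 arccos(1 − 2y/D) = 3.368 rad. Then A = (D²/8)(θ − sin θ) = 37.43 ft² and P = Dθ/2 = 15.37 ft.
Hydraulic radius R = A/P = 37.43/15.37 = 2.434 ft.
From Manning's equation, S = [nQ / (1.486 A R^(2/3))]² = [0.015 × 897 / (1.486 × 37.43 × 2.434^(2/3))]² = 0.0179.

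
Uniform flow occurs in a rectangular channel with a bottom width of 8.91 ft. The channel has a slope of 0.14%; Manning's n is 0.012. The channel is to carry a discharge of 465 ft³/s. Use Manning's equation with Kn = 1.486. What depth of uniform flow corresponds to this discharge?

y_n = 6.02 ft

Manning's equation rearranged: A R^(2/3) = nQ / (1.486·√S) = 0.012 × 465 / (1.486 × √0.0014) = 100.4.
At y = 4.64 ft: A R^(2/3) = 71.47 — too small.
At y = 7.49 ft: A R^(2/3) = 132.4 — too large.
At y = 6.02 ft: A R^(2/3) = 100.4 — close enough.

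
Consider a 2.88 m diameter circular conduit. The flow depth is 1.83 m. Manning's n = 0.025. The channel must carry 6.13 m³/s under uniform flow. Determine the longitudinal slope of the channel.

For a circular section of diameter D = 2.88 m at depth y = 1.83 m, the central angle is θ = 2 arccos(1 − 2y/D) = 3.69 rad. Then A = (D²/8)(θ − sin θ) = 4.367 m² and P = Dθ/2 = 5.314 m.
Hydraulic radius R = A/P = 4.367/5.314 = 0.8217 m.
From Manning's equation, S = [nQ / (1 A R^(2/3))]² = [0.025 × 6.13 / (1 × 4.367 × 0.8217^(2/3))]² = 0.0016.

S = 0.0016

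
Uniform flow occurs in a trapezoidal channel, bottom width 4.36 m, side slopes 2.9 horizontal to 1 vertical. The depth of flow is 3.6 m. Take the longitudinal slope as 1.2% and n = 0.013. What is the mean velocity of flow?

V = 13.4 m/s

With bottom width b = 4.36 m and side slope z = 2.9: A = (b + zy)y = (4.36 + 2.9×3.6)×3.6 = 53.28 m²; P = b + 2y√(1+z²) = 4.36 + 2×3.6×3.068 = 26.45 m.
Hydraulic radius R = A/P = 53.28/26.45 = 2.015 m.
From Manning's equation, V = (1/n) R^(2/3) S^(1/2) = (1/0.013) × 2.015^(2/3) × 0.012^(1/2) = 13.4 m/s.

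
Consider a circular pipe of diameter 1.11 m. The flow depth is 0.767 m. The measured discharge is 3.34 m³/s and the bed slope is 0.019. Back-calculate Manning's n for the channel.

n = 0.014

For a circular section of diameter D = 1.11 m at depth y = 0.767 m, the central angle is θ = 2 arccos(1 − 2y/D) = 3.925 rad. Then A = (D²/8)(θ − sin θ) = 0.7133 m² and P = Dθ/2 = 2.179 m.
Hydraulic radius R = A/P = 0.7133/2.179 = 0.3274 m.
Rearranging Manning's equation: n = (1/Q) A R^(2/3) S^(1/2) = (1/3.34) × 0.7133 × 0.3274^(2/3) × √0.019 = 0.014.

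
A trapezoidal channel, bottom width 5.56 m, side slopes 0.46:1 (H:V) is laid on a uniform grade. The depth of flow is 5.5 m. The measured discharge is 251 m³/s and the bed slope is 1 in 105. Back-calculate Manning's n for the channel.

n = 0.032

With bottom width b = 5.56 m and side slope z = 0.46: A = (b + zy)y = (5.56 + 0.46×5.5)×5.5 = 44.49 m²; P = b + 2y√(1+z²) = 5.56 + 2×5.5×1.101 = 17.67 m.
Hydraulic radius R = A/P = 44.49/17.67 = 2.518 m.
Rearranging Manning's equation: n = (1/Q) A R^(2/3) S^(1/2) = (1/251) × 44.49 × 2.518^(2/3) × √0.009524 = 0.032.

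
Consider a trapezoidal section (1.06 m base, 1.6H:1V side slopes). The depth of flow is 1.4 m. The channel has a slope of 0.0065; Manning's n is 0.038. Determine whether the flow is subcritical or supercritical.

subcritical

With bottom width b = 1.06 m and side slope z = 1.6: A = (b + zy)y = (1.06 + 1.6×1.4)×1.4 = 4.62 m²; P = b + 2y√(1+z²) = 1.06 + 2×1.4×1.887 = 6.343 m.
Hydraulic radius R = A/P = 4.62/6.343 = 0.7284 m.
V = (1/n) R^(2/3) √S = (1/0.038) × 0.7284^(2/3) × √0.0065 = 1.718 m/s. Hydraulic depth D_h = A/T = 4.62/5.54 = 0.8339 m.
Froude number Fr = V/√(g·D_h) = 1.718/√(9.81×0.8339) = 0.6, which is less than 1, so the flow is subcritical.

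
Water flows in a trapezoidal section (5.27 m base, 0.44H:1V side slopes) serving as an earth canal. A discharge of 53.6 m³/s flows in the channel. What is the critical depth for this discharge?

y_c = 2.06 m

At critical depth, Q² T / (g A³) = 1, i.e. A³/T = Q²/g = 53.6²/9.81 = 292.9.
Try y = 1.51 m: A³/T = 109 — too small.
Try y = 2.25 m: A³/T = 385.4 — too large.
Try y = 2.06 m: A³/T = 290.8 — close enough.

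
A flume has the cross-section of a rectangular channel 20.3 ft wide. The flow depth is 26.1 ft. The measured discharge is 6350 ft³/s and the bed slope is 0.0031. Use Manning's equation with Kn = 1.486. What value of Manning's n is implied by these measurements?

Flow area A = b·y = 20.3 × 26.1 = 529.8 ft². Wetted perimeter P = b + 2y = 20.3 + 2×26.1 = 72.5 ft.
Hydraulic radius R = A/P = 529.8/72.5 = 7.308 ft.
Rearranging Manning's equation: n = (1.486/Q) A R^(2/3) S^(1/2) = (1.486/6350) × 529.8 × 7.308^(2/3) × √0.0031 = 0.026.

n = 0.026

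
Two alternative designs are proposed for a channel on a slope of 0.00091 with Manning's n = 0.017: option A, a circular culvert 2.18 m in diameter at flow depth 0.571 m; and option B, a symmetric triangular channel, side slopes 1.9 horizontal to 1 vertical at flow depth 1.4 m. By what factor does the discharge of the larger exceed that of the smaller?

7.23

Channel A: For a circular section of diameter D = 2.18 m at depth y = 0.571 m, the central angle is θ = 2 arccos(1 − 2y/D) = 2.149 rad. Then A = (D²/8)(θ − sin θ) = 0.7792 m² and P = Dθ/2 = 2.342 m. Hydraulic radius R = A/P = 0.7792/2.342 = 0.3326 m. Q_A = (1/0.017)·0.7792·0.3326^(2/3)·√0.00091 = 0.6638 m³/s.
Channel B: For a triangular section with side slope z = 1.9: A = zy² = 1.9×1.4² = 3.724 m²; P = 2y√(1+z²) = 2×1.4×2.147 = 6.012 m. Hydraulic radius R = A/P = 3.724/6.012 = 0.6194 m. Q_B = (1/0.017)·3.724·0.6194^(2/3)·√0.00091 = 4.802 m³/s.
The larger discharge is 4.802 m³/s and the smaller is 0.6638 m³/s; the ratio is 7.23.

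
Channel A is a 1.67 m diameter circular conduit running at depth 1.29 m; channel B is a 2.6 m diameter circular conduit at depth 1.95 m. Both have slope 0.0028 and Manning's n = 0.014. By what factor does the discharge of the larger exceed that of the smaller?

3.15

Channel A: For a circular section of diameter D = 1.67 m at depth y = 1.29 m, the central angle is θ = 2 arccos(1 − 2y/D) = 4.294 rad. Then A = (D²/8)(θ − sin θ) = 1.816 m² and P = Dθ/2 = 3.586 m. Hydraulic radius R = A/P = 1.816/3.586 = 0.5063 m. Q_A = (1/0.014)·1.816·0.5063^(2/3)·√0.0028 = 4.359 m³/s.
Channel B: For a circular section of diameter D = 2.6 m at depth y = 1.95 m, the central angle is θ = 2 arccos(1 − 2y/D) = 4.189 rad. Then A = (D²/8)(θ − sin θ) = 4.271 m² and P = Dθ/2 = 5.445 m. Hydraulic radius R = A/P = 4.271/5.445 = 0.7844 m. Q_B = (1/0.014)·4.271·0.7844^(2/3)·√0.0028 = 13.73 m³/s.
The larger discharge is 13.73 m³/s and the smaller is 4.359 m³/s; the ratio is 3.15.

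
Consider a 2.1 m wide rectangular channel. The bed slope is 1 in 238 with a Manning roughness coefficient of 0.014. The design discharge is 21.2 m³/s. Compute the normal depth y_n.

y_n = 2.64 m

Manning's equation rearranged: A R^(2/3) = nQ / (1·√S) = 0.014 × 21.2 / (√0.004202) = 4.579.
Trying y = 2.95 m: A R^(2/3) = 5.224 — over.
Trying y = 1.95 m: A R^(2/3) = 3.174 — short.
Trying y = 2.64 m: A R^(2/3) = 4.581 — ≈ 4.579.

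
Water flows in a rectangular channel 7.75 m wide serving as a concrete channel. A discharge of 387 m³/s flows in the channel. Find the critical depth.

For a rectangular channel, critical depth y_c = (q²/g)^(1/3) where q = Q/b = 387/7.75 = 49.94 m²/s.
So y_c = (49.94²/9.81)^(1/3) = 6.33 m.

y_c = 6.33 m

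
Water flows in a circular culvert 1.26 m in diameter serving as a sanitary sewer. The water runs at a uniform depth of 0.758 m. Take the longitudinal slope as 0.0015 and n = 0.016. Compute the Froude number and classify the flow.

subcritical

For a circular section of diameter D = 1.26 m at depth y = 0.758 m, the central angle is θ = 2 arccos(1 − 2y/D) = 3.551 rad. Then A = (D²/8)(θ − sin θ) = 0.7836 m² and P = Dθ/2 = 2.237 m.
Hydraulic radius R = A/P = 0.7836/2.237 = 0.3503 m.
V = (1/n) R^(2/3) √S = (1/0.016) × 0.3503^(2/3) × √0.0015 = 1.203 m/s. Hydraulic depth D_h = A/T = 0.7836/1.234 = 0.6352 m.
Froude number Fr = V/√(g·D_h) = 1.203/√(9.81×0.6352) = 0.482, which is less than 1, so the flow is subcritical.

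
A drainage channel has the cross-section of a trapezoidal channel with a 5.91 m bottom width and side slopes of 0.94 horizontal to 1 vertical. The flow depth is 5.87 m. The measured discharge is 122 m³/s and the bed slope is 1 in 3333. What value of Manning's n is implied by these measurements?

n = 0.02

With bottom width b = 5.91 m and side slope z = 0.94: A = (b + zy)y = (5.91 + 0.94×5.87)×5.87 = 67.08 m²; P = b + 2y√(1+z²) = 5.91 + 2×5.87×1.372 = 22.02 m.
Hydraulic radius R = A/P = 67.08/22.02 = 3.046 m.
Rearranging Manning's equation: n = (1/Q) A R^(2/3) S^(1/2) = (1/122) × 67.08 × 3.046^(2/3) × √0.0003 = 0.02.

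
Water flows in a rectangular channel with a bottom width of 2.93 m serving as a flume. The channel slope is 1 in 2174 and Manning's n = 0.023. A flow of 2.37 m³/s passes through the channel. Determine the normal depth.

Manning's equation rearranged: A R^(2/3) = nQ / (1·√S) = 0.023 × 2.37 / (√0.00046) = 2.542.
At y = 0.891 m: A R^(2/3) = 1.761 — low.
At y = 1.16 m: A R^(2/3) = 2.544 — ≈ 2.542.

y_n = 1.16 m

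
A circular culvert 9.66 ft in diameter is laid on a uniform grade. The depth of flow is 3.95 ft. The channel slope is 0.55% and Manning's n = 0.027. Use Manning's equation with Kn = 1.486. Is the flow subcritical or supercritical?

subcritical

For a circular section of diameter D = 9.66 ft at depth y = 3.95 ft, the central angle is θ = 2 arccos(1 − 2y/D) = 2.775 rad. Then A = (D²/8)(θ − sin θ) = 28.19 ft² and P = Dθ/2 = 13.4 ft.
Hydraulic radius R = A/P = 28.19/13.4 = 2.103 ft.
V = (1.486/n) R^(2/3) √S = (1.486/0.027) × 2.103^(2/3) × √0.0055 = 6.7 ft/s. Hydraulic depth D_h = A/T = 28.19/9.498 = 2.968 ft.
Froude number Fr = V/√(g·D_h) = 6.7/√(32.2×2.968) = 0.685, which is less than 1, so the flow is subcritical.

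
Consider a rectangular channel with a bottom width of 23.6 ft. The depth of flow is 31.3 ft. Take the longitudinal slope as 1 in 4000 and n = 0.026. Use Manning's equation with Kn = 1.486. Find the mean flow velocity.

Flow area A = b·y = 23.6 × 31.3 = 738.7 ft². Wetted perimeter P = b + 2y = 23.6 + 2×31.3 = 86.2 ft.
Hydraulic radius R = A/P = 738.7/86.2 = 8.569 ft.
From Manning's equation, V = (1.486/n) R^(2/3) S^(1/2) = (1.486/0.026) × 8.569^(2/3) × 0.00025^(1/2) = 3.78 ft/s.

V = 3.78 ft/s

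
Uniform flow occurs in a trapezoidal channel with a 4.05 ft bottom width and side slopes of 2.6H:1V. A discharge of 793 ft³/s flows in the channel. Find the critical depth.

y_c = 4.94 ft

At critical depth, Q² T / (g A³) = 1, i.e. A³/T = Q²/g = 793²/32.2 = 19530.
At y = 5.97 ft: A³/T = 45460 — over.
At y = 3.54 ft: A³/T = 4599 — short.
At y = 4.94 ft: A³/T = 19550 — close enough.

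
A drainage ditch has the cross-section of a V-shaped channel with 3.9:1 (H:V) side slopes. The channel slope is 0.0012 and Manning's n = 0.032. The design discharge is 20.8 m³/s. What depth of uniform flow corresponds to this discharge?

Manning's equation rearranged: A R^(2/3) = nQ / (1·√S) = 0.032 × 20.8 / (√0.0012) = 19.21.
Trying y = 1.62 m: A R^(2/3) = 8.707 — too small.
Trying y = 2.45 m: A R^(2/3) = 26.24 — too large.
Trying y = 2.18 m: A R^(2/3) = 19.22 — close enough.

y_n = 2.18 m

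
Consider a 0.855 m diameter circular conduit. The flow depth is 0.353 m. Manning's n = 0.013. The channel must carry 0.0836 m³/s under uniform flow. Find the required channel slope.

For a circular section of diameter D = 0.855 m at depth y = 0.353 m, the central angle is θ = 2 arccos(1 − 2y/D) = 2.791 rad. Then A = (D²/8)(θ − sin θ) = 0.2237 m² and P = Dθ/2 = 1.193 m.
Hydraulic radius R = A/P = 0.2237/1.193 = 0.1875 m.
From Manning's equation, S = [nQ / (1 A R^(2/3))]² = [0.013 × 0.0836 / (1 × 0.2237 × 0.1875^(2/3))]² = 0.00022.

S = 0.00022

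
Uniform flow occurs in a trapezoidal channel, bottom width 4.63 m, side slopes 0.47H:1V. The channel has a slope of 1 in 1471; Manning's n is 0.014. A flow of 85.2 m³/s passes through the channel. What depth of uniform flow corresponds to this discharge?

y_n = 4.3 m

Manning's equation rearranged: A R^(2/3) = nQ / (1·√S) = 0.014 × 85.2 / (√0.0006798) = 45.75.
Try y = 4.79 m: A R^(2/3) = 55.19 — high.
Try y = 4.3 m: A R^(2/3) = 45.76 — matches.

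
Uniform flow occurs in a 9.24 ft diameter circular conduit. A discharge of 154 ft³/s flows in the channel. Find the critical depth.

At critical depth, Q² T / (g A³) = 1, i.e. A³/T = Q²/g = 154²/32.2 = 736.5.
Trying y = 3.61 ft: A³/T = 1586 — over.
Trying y = 2.31 ft: A³/T = 281.5 — short.
Trying y = 2.96 ft: A³/T = 737.4 — matches.

y_c = 2.96 ft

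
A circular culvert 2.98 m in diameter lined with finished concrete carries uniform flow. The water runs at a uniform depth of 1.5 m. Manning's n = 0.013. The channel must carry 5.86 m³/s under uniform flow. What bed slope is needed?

S = 0.000691

For a circular section of diameter D = 2.98 m at depth y = 1.5 m, the central angle is θ = 2 arccos(1 − 2y/D) = 3.155 rad. Then A = (D²/8)(θ − sin θ) = 3.517 m² and P = Dθ/2 = 4.701 m.
Hydraulic radius R = A/P = 3.517/4.701 = 0.7482 m.
From Manning's equation, S = [nQ / (1 A R^(2/3))]² = [0.013 × 5.86 / (1 × 3.517 × 0.7482^(2/3))]² = 0.000691.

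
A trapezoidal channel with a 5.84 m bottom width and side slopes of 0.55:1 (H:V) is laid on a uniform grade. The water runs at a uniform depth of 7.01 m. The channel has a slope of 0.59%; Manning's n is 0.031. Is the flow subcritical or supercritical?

subcritical

With bottom width b = 5.84 m and side slope z = 0.55: A = (b + zy)y = (5.84 + 0.55×7.01)×7.01 = 67.97 m²; P = b + 2y√(1+z²) = 5.84 + 2×7.01×1.141 = 21.84 m.
Hydraulic radius R = A/P = 67.97/21.84 = 3.112 m.
V = (1/n) R^(2/3) √S = (1/0.031) × 3.112^(2/3) × √0.0059 = 5.281 m/s. Hydraulic depth D_h = A/T = 67.97/13.55 = 5.016 m.
Froude number Fr = V/√(g·D_h) = 5.281/√(9.81×5.016) = 0.753, which is less than 1, so the flow is subcritical.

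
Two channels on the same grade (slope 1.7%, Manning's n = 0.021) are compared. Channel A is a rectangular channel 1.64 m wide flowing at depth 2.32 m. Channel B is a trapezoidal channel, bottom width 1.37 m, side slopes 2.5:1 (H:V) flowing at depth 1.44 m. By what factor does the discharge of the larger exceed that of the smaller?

2.23

Channel A: Flow area A = b·y = 1.64 × 2.32 = 3.805 m². Wetted perimeter P = b + 2y = 1.64 + 2×2.32 = 6.28 m. Hydraulic radius R = A/P = 3.805/6.28 = 0.6059 m. Q_A = (1/0.021)·3.805·0.6059^(2/3)·√0.017 = 16.91 m³/s.
Channel B: With bottom width b = 1.37 m and side slope z = 2.5: A = (b + zy)y = (1.37 + 2.5×1.44)×1.44 = 7.157 m²; P = b + 2y√(1+z²) = 1.37 + 2×1.44×2.693 = 9.125 m. Hydraulic radius R = A/P = 7.157/9.125 = 0.7843 m. Q_B = (1/0.021)·7.157·0.7843^(2/3)·√0.017 = 37.79 m³/s.
The larger discharge is 37.79 m³/s and the smaller is 16.91 m³/s; the ratio is 2.23.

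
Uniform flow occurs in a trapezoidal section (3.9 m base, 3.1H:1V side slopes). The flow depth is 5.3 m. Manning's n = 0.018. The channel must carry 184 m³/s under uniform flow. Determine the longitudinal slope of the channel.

With bottom width b = 3.9 m and side slope z = 3.1: A = (b + zy)y = (3.9 + 3.1×5.3)×5.3 = 107.7 m²; P = b + 2y√(1+z²) = 3.9 + 2×5.3×3.257 = 38.43 m.
Hydraulic radius R = A/P = 107.7/38.43 = 2.804 m.
From Manning's equation, S = [nQ / (1 A R^(2/3))]² = [0.018 × 184 / (1 × 107.7 × 2.804^(2/3))]² = 0.000239.

S = 0.000239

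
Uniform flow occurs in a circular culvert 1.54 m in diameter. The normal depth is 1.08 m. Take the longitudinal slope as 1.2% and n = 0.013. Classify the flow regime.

supercritical

For a circular section of diameter D = 1.54 m at depth y = 1.08 m, the central angle is θ = 2 arccos(1 − 2y/D) = 3.97 rad. Then A = (D²/8)(θ − sin θ) = 1.395 m² and P = Dθ/2 = 3.057 m.
Hydraulic radius R = A/P = 1.395/3.057 = 0.4565 m.
V = (1/n) R^(2/3) √S = (1/0.013) × 0.4565^(2/3) × √0.012 = 4.996 m/s. Hydraulic depth D_h = A/T = 1.395/1.41 = 0.9899 m.
Froude number Fr = V/√(g·D_h) = 4.996/√(9.81×0.9899) = 1.6, which is greater than 1, so the flow is supercritical.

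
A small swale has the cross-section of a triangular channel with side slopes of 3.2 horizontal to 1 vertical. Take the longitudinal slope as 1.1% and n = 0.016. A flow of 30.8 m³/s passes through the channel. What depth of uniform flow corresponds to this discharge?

y_n = 1.39 m

Manning's equation rearranged: A R^(2/3) = nQ / (1·√S) = 0.016 × 30.8 / (√0.011) = 4.699.
At y = 1.59 m: A R^(2/3) = 6.73 — too large.
At y = 1.04 m: A R^(2/3) = 2.17 — too small.
At y = 1.39 m: A R^(2/3) = 4.703 — ≈ 4.699.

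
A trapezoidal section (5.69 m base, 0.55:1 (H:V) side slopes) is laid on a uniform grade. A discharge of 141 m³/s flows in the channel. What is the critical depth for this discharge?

At critical depth, Q² T / (g A³) = 1, i.e. A³/T = Q²/g = 141²/9.81 = 2027.
Trying y = 4.29 m: A³/T = 3956 — over.
Trying y = 3.05 m: A³/T = 1254 — short.
Trying y = 3.52 m: A³/T = 2023 — ≈ 2027.

y_c = 3.52 m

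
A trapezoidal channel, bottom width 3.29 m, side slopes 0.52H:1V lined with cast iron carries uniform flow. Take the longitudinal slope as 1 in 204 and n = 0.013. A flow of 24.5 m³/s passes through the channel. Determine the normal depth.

Manning's equation rearranged: A R^(2/3) = nQ / (1·√S) = 0.013 × 24.5 / (√0.004902) = 4.549.
Try y = 0.895 m: A R^(2/3) = 2.479 — short.
Try y = 1.3 m: A R^(2/3) = 4.549 — close enough.

y_n = 1.3 m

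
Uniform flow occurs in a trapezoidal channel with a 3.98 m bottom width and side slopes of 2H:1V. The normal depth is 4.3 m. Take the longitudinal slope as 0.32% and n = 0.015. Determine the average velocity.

V = 6.63 m/s

With bottom width b = 3.98 m and side slope z = 2: A = (b + zy)y = (3.98 + 2×4.3)×4.3 = 54.09 m²; P = b + 2y√(1+z²) = 3.98 + 2×4.3×2.236 = 23.21 m.
Hydraulic radius R = A/P = 54.09/23.21 = 2.331 m.
From Manning's equation, V = (1/n) R^(2/3) S^(1/2) = (1/0.015) × 2.331^(2/3) × 0.0032^(1/2) = 6.63 m/s.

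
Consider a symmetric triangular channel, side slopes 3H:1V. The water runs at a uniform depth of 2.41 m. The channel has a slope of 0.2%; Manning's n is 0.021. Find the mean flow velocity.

V = 2.33 m/s

For a triangular section with side slope z = 3: A = zy² = 3×2.41² = 17.42 m²; P = 2y√(1+z²) = 2×2.41×3.162 = 15.24 m.
Hydraulic radius R = A/P = 17.42/15.24 = 1.143 m.
From Manning's equation, V = (1/n) R^(2/3) S^(1/2) = (1/0.021) × 1.143^(2/3) × 0.002^(1/2) = 2.33 m/s.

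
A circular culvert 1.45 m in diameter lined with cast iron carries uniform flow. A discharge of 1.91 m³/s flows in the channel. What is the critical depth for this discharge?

y_c = 0.717 m

At critical depth, Q² T / (g A³) = 1, i.e. A³/T = Q²/g = 1.91²/9.81 = 0.3719.
At y = 0.916 m: A³/T = 0.9499 — high.
At y = 0.634 m: A³/T = 0.2324 — low.
At y = 0.717 m: A³/T = 0.3721 — close enough.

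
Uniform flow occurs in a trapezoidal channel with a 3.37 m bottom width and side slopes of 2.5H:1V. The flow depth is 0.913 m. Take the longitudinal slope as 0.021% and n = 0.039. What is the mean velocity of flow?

With bottom width b = 3.37 m and side slope z = 2.5: A = (b + zy)y = (3.37 + 2.5×0.913)×0.913 = 5.161 m²; P = b + 2y√(1+z²) = 3.37 + 2×0.913×2.693 = 8.287 m.
Hydraulic radius R = A/P = 5.161/8.287 = 0.6228 m.
From Manning's equation, V = (1/n) R^(2/3) S^(1/2) = (1/0.039) × 0.6228^(2/3) × 0.00021^(1/2) = 0.271 m/s.

V = 0.271 m/s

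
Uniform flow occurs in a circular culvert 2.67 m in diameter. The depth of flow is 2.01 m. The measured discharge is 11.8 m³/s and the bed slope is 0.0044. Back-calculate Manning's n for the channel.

n = 0.022

For a circular section of diameter D = 2.67 m at depth y = 2.01 m, the central angle is θ = 2 arccos(1 − 2y/D) = 4.202 rad. Then A = (D²/8)(θ − sin θ) = 4.522 m² and P = Dθ/2 = 5.609 m.
Hydraulic radius R = A/P = 4.522/5.609 = 0.8061 m.
Rearranging Manning's equation: n = (1/Q) A R^(2/3) S^(1/2) = (1/11.8) × 4.522 × 0.8061^(2/3) × √0.0044 = 0.022.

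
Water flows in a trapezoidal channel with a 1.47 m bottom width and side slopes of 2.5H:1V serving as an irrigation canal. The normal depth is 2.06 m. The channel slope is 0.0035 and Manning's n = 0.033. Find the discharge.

With bottom width b = 1.47 m and side slope z = 2.5: A = (b + zy)y = (1.47 + 2.5×2.06)×2.06 = 13.64 m²; P = b + 2y√(1+z²) = 1.47 + 2×2.06×2.693 = 12.56 m.
Hydraulic radius R = A/P = 13.64/12.56 = 1.085 m.
Manning's equation: Q = (1/n) A R^(2/3) S^(1/2) = (1/0.033) × 13.64 × 1.085^(2/3) × 0.0035^(1/2) = 25.8 m³/s.

Q = 25.8 m³/s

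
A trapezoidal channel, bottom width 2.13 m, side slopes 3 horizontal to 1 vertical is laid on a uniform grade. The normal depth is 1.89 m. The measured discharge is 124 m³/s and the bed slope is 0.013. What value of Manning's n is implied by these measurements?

n = 0.014

With bottom width b = 2.13 m and side slope z = 3: A = (b + zy)y = (2.13 + 3×1.89)×1.89 = 14.74 m²; P = b + 2y√(1+z²) = 2.13 + 2×1.89×3.162 = 14.08 m.
Hydraulic radius R = A/P = 14.74/14.08 = 1.047 m.
Rearranging Manning's equation: n = (1/Q) A R^(2/3) S^(1/2) = (1/124) × 14.74 × 1.047^(2/3) × √0.013 = 0.014.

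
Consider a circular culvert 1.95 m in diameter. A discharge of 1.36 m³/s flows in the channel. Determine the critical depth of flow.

y_c = 0.55 m

At critical depth, Q² T / (g A³) = 1, i.e. A³/T = Q²/g = 1.36²/9.81 = 0.1885.
Try y = 0.689 m: A³/T = 0.4507 — too large.
Try y = 0.468 m: A³/T = 0.1005 — too small.
Try y = 0.55 m: A³/T = 0.1884 — ≈ 0.1885.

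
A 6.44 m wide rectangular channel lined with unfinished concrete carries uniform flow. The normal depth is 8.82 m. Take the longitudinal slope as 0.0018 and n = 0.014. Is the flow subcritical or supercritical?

subcritical

Flow area A = b·y = 6.44 × 8.82 = 56.8 m². Wetted perimeter P = b + 2y = 6.44 + 2×8.82 = 24.08 m.
Hydraulic radius R = A/P = 56.8/24.08 = 2.359 m.
V = (1/n) R^(2/3) √S = (1/0.014) × 2.359^(2/3) × √0.0018 = 5.37 m/s. Hydraulic depth D_h = A/T = 56.8/6.44 = 8.82 m.
Froude number Fr = V/√(g·D_h) = 5.37/√(9.81×8.82) = 0.577, which is less than 1, so the flow is subcritical.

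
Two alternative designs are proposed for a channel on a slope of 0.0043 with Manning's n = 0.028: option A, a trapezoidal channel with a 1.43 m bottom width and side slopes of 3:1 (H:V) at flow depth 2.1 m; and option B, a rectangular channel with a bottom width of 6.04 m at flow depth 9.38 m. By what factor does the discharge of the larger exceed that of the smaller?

Channel A: With bottom width b = 1.43 m and side slope z = 3: A = (b + zy)y = (1.43 + 3×2.1)×2.1 = 16.23 m²; P = b + 2y√(1+z²) = 1.43 + 2×2.1×3.162 = 14.71 m. Hydraulic radius R = A/P = 16.23/14.71 = 1.103 m. Q_A = (1/0.028)·16.23·1.103^(2/3)·√0.0043 = 40.59 m³/s.
Channel B: Flow area A = b·y = 6.04 × 9.38 = 56.66 m². Wetted perimeter P = b + 2y = 6.04 + 2×9.38 = 24.8 m. Hydraulic radius R = A/P = 56.66/24.8 = 2.284 m. Q_B = (1/0.028)·56.66·2.284^(2/3)·√0.0043 = 230.1 m³/s.
The larger discharge is 230.1 m³/s and the smaller is 40.59 m³/s; the ratio is 5.67.

5.67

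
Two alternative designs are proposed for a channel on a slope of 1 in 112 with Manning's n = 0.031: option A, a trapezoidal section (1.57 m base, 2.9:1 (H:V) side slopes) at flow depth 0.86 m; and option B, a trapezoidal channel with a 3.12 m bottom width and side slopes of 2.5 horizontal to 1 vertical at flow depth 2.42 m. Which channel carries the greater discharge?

Channel A: With bottom width b = 1.57 m and side slope z = 2.9: A = (b + zy)y = (1.57 + 2.9×0.86)×0.86 = 3.495 m²; P = b + 2y√(1+z²) = 1.57 + 2×0.86×3.068 = 6.846 m. Hydraulic radius R = A/P = 3.495/6.846 = 0.5105 m. Q_A = (1/0.031)·3.495·0.5105^(2/3)·√0.008929 = 6.805 m³/s.
Channel B: With bottom width b = 3.12 m and side slope z = 2.5: A = (b + zy)y = (3.12 + 2.5×2.42)×2.42 = 22.19 m²; P = b + 2y√(1+z²) = 3.12 + 2×2.42×2.693 = 16.15 m. Hydraulic radius R = A/P = 22.19/16.15 = 1.374 m. Q_B = (1/0.031)·22.19·1.374^(2/3)·√0.008929 = 83.6 m³/s.
Q_A = 6.805 m³/s vs Q_B = 83.6 m³/s, so channel B carries more.

channel B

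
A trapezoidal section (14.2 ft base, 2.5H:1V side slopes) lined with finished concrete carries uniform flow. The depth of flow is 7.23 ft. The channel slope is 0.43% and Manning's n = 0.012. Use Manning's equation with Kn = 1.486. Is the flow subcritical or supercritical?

supercritical

With bottom width b = 14.2 ft and side slope z = 2.5: A = (b + zy)y = (14.2 + 2.5×7.23)×7.23 = 233.3 ft²; P = b + 2y√(1+z²) = 14.2 + 2×7.23×2.693 = 53.13 ft.
Hydraulic radius R = A/P = 233.3/53.13 = 4.392 ft.
V = (1.486/n) R^(2/3) √S = (1.486/0.012) × 4.392^(2/3) × √0.0043 = 21.78 ft/s. Hydraulic depth D_h = A/T = 233.3/50.35 = 4.635 ft.
Froude number Fr = V/√(g·D_h) = 21.78/√(32.2×4.635) = 1.78, which is greater than 1, so the flow is supercritical.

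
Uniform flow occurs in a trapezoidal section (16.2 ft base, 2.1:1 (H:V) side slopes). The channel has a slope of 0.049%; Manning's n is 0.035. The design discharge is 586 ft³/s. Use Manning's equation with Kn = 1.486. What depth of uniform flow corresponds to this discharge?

y_n = 7.23 ft

Manning's equation rearranged: A R^(2/3) = nQ / (1.486·√S) = 0.035 × 586 / (1.486 × √0.00049) = 623.5.
Try y = 5.41 ft: A R^(2/3) = 350.5 — low.
Try y = 7.23 ft: A R^(2/3) = 623.3 — ≈ 623.5.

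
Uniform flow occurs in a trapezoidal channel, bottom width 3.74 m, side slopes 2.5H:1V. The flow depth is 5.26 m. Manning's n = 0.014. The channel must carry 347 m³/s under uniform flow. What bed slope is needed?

With bottom width b = 3.74 m and side slope z = 2.5: A = (b + zy)y = (3.74 + 2.5×5.26)×5.26 = 88.84 m²; P = b + 2y√(1+z²) = 3.74 + 2×5.26×2.693 = 32.07 m.
Hydraulic radius R = A/P = 88.84/32.07 = 2.771 m.
From Manning's equation, S = [nQ / (1 A R^(2/3))]² = [0.014 × 347 / (1 × 88.84 × 2.771^(2/3))]² = 0.000768.

S = 0.000768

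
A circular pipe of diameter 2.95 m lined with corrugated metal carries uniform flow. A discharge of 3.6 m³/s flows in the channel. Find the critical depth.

y_c = 0.806 m

At critical depth, Q² T / (g A³) = 1, i.e. A³/T = Q²/g = 3.6²/9.81 = 1.321.
Trying y = 1.01 m: A³/T = 3.163 — too large.
Trying y = 0.717 m: A³/T = 0.8367 — too small.
Trying y = 0.806 m: A³/T = 1.32 — close enough.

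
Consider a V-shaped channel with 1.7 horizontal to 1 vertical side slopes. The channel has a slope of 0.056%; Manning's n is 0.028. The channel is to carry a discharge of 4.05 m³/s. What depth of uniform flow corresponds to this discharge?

Manning's equation rearranged: A R^(2/3) = nQ / (1·√S) = 0.028 × 4.05 / (√0.00056) = 4.792.
Try y = 1.32 m: A R^(2/3) = 2.034 — short.
Try y = 2.07 m: A R^(2/3) = 6.75 — over.
Try y = 1.82 m: A R^(2/3) = 4.789 — ≈ 4.792.

y_n = 1.82 m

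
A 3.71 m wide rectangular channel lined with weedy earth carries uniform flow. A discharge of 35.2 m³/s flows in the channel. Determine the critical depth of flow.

y_c = 2.09 m

For a rectangular channel, critical depth y_c = (q²/g)^(1/3) where q = Q/b = 35.2/3.71 = 9.488 m²/s.
So y_c = (9.488²/9.81)^(1/3) = 2.09 m.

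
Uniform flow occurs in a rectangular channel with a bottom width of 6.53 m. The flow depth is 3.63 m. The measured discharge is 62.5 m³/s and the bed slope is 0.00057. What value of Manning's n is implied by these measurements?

Flow area A = b·y = 6.53 × 3.63 = 23.7 m². Wetted perimeter P = b + 2y = 6.53 + 2×3.63 = 13.79 m.
Hydraulic radius R = A/P = 23.7/13.79 = 1.719 m.
Rearranging Manning's equation: n = (1/Q) A R^(2/3) S^(1/2) = (1/62.5) × 23.7 × 1.719^(2/3) × √0.00057 = 0.013.

n = 0.013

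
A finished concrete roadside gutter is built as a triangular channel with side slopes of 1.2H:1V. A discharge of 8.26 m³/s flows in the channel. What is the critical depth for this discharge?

At critical depth, Q² T / (g A³) = 1, i.e. A³/T = Q²/g = 8.26²/9.81 = 6.955.
Trying y = 1.7 m: A³/T = 10.22 — high.
Trying y = 1.3 m: A³/T = 2.673 — low.
Trying y = 1.57 m: A³/T = 6.868 — close enough.

y_c = 1.57 m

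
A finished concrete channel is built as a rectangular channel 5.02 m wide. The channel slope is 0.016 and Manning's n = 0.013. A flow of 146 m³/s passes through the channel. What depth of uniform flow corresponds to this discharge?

Manning's equation rearranged: A R^(2/3) = nQ / (1·√S) = 0.013 × 146 / (√0.016) = 15.01.
At y = 3.08 m: A R^(2/3) = 19.19 — too large.
At y = 1.76 m: A R^(2/3) = 9.038 — too small.
At y = 2.55 m: A R^(2/3) = 14.97 — close enough.

y_n = 2.55 m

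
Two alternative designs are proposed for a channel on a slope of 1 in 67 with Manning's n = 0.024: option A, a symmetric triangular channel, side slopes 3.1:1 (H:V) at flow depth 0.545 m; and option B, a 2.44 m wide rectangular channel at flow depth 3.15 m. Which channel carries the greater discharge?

channel B

Channel A: For a triangular section with side slope z = 3.1: A = zy² = 3.1×0.545² = 0.9208 m²; P = 2y√(1+z²) = 2×0.545×3.257 = 3.55 m. Hydraulic radius R = A/P = 0.9208/3.55 = 0.2593 m. Q_A = (1/0.024)·0.9208·0.2593^(2/3)·√0.01493 = 1.906 m³/s.
Channel B: Flow area A = b·y = 2.44 × 3.15 = 7.686 m². Wetted perimeter P = b + 2y = 2.44 + 2×3.15 = 8.74 m. Hydraulic radius R = A/P = 7.686/8.74 = 0.8794 m. Q_B = (1/0.024)·7.686·0.8794^(2/3)·√0.01493 = 35.91 m³/s.
Q_A = 1.906 m³/s vs Q_B = 35.91 m³/s, so channel B carries more.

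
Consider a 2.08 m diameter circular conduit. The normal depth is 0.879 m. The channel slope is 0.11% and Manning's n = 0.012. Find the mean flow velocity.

V = 1.66 m/s

For a circular section of diameter D = 2.08 m at depth y = 0.879 m, the central angle is θ = 2 arccos(1 − 2y/D) = 2.831 rad. Then A = (D²/8)(θ − sin θ) = 1.365 m² and P = Dθ/2 = 2.944 m.
Hydraulic radius R = A/P = 1.365/2.944 = 0.4638 m.
From Manning's equation, V = (1/n) R^(2/3) S^(1/2) = (1/0.012) × 0.4638^(2/3) × 0.0011^(1/2) = 1.66 m/s.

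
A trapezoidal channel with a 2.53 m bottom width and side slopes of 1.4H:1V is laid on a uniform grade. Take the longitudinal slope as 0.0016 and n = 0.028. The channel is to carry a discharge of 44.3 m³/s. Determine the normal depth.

Manning's equation rearranged: A R^(2/3) = nQ / (1·√S) = 0.028 × 44.3 / (√0.0016) = 31.01.
At y = 2.5 m: A R^(2/3) = 18.45 — too small.
At y = 3.46 m: A R^(2/3) = 37.3 — too large.
At y = 3.18 m: A R^(2/3) = 30.98 — ≈ 31.01.

y_n = 3.18 m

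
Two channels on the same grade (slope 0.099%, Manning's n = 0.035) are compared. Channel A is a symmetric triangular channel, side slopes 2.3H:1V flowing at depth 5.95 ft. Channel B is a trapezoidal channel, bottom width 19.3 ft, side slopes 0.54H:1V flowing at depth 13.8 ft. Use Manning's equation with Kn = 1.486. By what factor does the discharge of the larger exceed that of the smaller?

8.73

Channel A: For a triangular section with side slope z = 2.3: A = zy² = 2.3×5.95² = 81.43 ft²; P = 2y√(1+z²) = 2×5.95×2.508 = 29.85 ft. Hydraulic radius R = A/P = 81.43/29.85 = 2.728 ft. Q_A = (1.486/0.035)·81.43·2.728^(2/3)·√0.00099 = 212.4 ft³/s.
Channel B: With bottom width b = 19.3 ft and side slope z = 0.54: A = (b + zy)y = (19.3 + 0.54×13.8)×13.8 = 369.2 ft²; P = b + 2y√(1+z²) = 19.3 + 2×13.8×1.136 = 50.67 ft. Hydraulic radius R = A/P = 369.2/50.67 = 7.286 ft. Q_B = (1.486/0.035)·369.2·7.286^(2/3)·√0.00099 = 1854 ft³/s.
The larger discharge is 1854 ft³/s and the smaller is 212.4 ft³/s; the ratio is 8.73.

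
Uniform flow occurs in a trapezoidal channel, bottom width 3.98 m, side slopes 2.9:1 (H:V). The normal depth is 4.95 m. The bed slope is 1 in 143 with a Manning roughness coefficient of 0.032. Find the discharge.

Q = 453 m³/s

With bottom width b = 3.98 m and side slope z = 2.9: A = (b + zy)y = (3.98 + 2.9×4.95)×4.95 = 90.76 m²; P = b + 2y√(1+z²) = 3.98 + 2×4.95×3.068 = 34.35 m.
Hydraulic radius R = A/P = 90.76/34.35 = 2.642 m.
Manning's equation: Q = (1/n) A R^(2/3) S^(1/2) = (1/0.032) × 90.76 × 2.642^(2/3) × 0.006993^(1/2) = 453 m³/s.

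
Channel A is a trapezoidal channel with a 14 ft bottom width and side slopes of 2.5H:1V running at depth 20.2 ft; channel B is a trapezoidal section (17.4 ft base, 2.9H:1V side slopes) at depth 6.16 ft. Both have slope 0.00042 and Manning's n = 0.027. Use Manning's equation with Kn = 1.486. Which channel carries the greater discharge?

channel A

Channel A: With bottom width b = 14 ft and side slope z = 2.5: A = (b + zy)y = (14 + 2.5×20.2)×20.2 = 1303 ft²; P = b + 2y√(1+z²) = 14 + 2×20.2×2.693 = 122.8 ft. Hydraulic radius R = A/P = 1303/122.8 = 10.61 ft. Q_A = (1.486/0.027)·1303·10.61^(2/3)·√0.00042 = 7097 ft³/s.
Channel B: With bottom width b = 17.4 ft and side slope z = 2.9: A = (b + zy)y = (17.4 + 2.9×6.16)×6.16 = 217.2 ft²; P = b + 2y√(1+z²) = 17.4 + 2×6.16×3.068 = 55.19 ft. Hydraulic radius R = A/P = 217.2/55.19 = 3.936 ft. Q_B = (1.486/0.027)·217.2·3.936^(2/3)·√0.00042 = 610.8 ft³/s.
Q_A = 7097 ft³/s vs Q_B = 610.8 ft³/s, so channel A carries more.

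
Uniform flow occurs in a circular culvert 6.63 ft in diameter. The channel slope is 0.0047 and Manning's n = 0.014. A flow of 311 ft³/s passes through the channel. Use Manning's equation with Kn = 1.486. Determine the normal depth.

y_n = 4.84 ft

Manning's equation rearranged: A R^(2/3) = nQ / (1.486·√S) = 0.014 × 311 / (1.486 × √0.0047) = 42.74.
Try y = 3.86 ft: A R^(2/3) = 31.01 — low.
Try y = 5.52 ft: A R^(2/3) = 49.01 — high.
Try y = 4.84 ft: A R^(2/3) = 42.69 — matches.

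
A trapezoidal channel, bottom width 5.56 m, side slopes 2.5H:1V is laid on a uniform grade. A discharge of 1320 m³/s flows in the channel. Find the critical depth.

At critical depth, Q² T / (g A³) = 1, i.e. A³/T = Q²/g = 1320²/9.81 = 177600.
Trying y = 5.54 m: A³/T = 37380 — low.
Trying y = 9.61 m: A³/T = 428700 — high.
Trying y = 7.9 m: A³/T = 177400 — matches.

y_c = 7.9 m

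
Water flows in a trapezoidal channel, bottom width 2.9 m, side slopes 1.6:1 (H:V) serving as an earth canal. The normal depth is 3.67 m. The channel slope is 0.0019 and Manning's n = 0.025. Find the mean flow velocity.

With bottom width b = 2.9 m and side slope z = 1.6: A = (b + zy)y = (2.9 + 1.6×3.67)×3.67 = 32.19 m²; P = b + 2y√(1+z²) = 2.9 + 2×3.67×1.887 = 16.75 m.
Hydraulic radius R = A/P = 32.19/16.75 = 1.922 m.
From Manning's equation, V = (1/n) R^(2/3) S^(1/2) = (1/0.025) × 1.922^(2/3) × 0.0019^(1/2) = 2.7 m/s.

V = 2.7 m/s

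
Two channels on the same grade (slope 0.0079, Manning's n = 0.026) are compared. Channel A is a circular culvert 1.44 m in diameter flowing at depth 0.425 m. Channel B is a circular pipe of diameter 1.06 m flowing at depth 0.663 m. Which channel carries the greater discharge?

Channel A: For a circular section of diameter D = 1.44 m at depth y = 0.425 m, the central angle is θ = 2 arccos(1 − 2y/D) = 2.297 rad. Then A = (D²/8)(θ − sin θ) = 0.4017 m² and P = Dθ/2 = 1.654 m. Hydraulic radius R = A/P = 0.4017/1.654 = 0.2429 m. Q_A = (1/0.026)·0.4017·0.2429^(2/3)·√0.0079 = 0.5345 m³/s.
Channel B: For a circular section of diameter D = 1.06 m at depth y = 0.663 m, the central angle is θ = 2 arccos(1 − 2y/D) = 3.649 rad. Then A = (D²/8)(θ − sin θ) = 0.5807 m² and P = Dθ/2 = 1.934 m. Hydraulic radius R = A/P = 0.5807/1.934 = 0.3003 m. Q_B = (1/0.026)·0.5807·0.3003^(2/3)·√0.0079 = 0.8902 m³/s.
Q_A = 0.5345 m³/s vs Q_B = 0.8902 m³/s, so channel B carries more.

channel B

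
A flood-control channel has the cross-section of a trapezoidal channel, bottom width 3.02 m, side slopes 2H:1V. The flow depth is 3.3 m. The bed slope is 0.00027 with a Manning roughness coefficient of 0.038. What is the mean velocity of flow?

V = 0.636 m/s

With bottom width b = 3.02 m and side slope z = 2: A = (b + zy)y = (3.02 + 2×3.3)×3.3 = 31.75 m²; P = b + 2y√(1+z²) = 3.02 + 2×3.3×2.236 = 17.78 m.
Hydraulic radius R = A/P = 31.75/17.78 = 1.786 m.
From Manning's equation, V = (1/n) R^(2/3) S^(1/2) = (1/0.038) × 1.786^(2/3) × 0.00027^(1/2) = 0.636 m/s.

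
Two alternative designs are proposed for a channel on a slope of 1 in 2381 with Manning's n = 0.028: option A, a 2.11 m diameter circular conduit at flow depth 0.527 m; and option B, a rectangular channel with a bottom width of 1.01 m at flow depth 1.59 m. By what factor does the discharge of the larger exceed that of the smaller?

2.71

Channel A: For a circular section of diameter D = 2.11 m at depth y = 0.527 m, the central angle is θ = 2 arccos(1 − 2y/D) = 2.093 rad. Then A = (D²/8)(θ − sin θ) = 0.6827 m² and P = Dθ/2 = 2.208 m. Hydraulic radius R = A/P = 0.6827/2.208 = 0.3091 m. Q_A = (1/0.028)·0.6827·0.3091^(2/3)·√0.00042 = 0.2284 m³/s.
Channel B: Flow area A = b·y = 1.01 × 1.59 = 1.606 m². Wetted perimeter P = b + 2y = 1.01 + 2×1.59 = 4.19 m. Hydraulic radius R = A/P = 1.606/4.19 = 0.3833 m. Q_B = (1/0.028)·1.606·0.3833^(2/3)·√0.00042 = 0.6202 m³/s.
The larger discharge is 0.6202 m³/s and the smaller is 0.2284 m³/s; the ratio is 2.71.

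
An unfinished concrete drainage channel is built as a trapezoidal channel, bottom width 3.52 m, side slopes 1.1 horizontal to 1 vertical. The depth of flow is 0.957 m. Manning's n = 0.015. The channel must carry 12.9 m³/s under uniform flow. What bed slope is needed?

S = 0.00322

With bottom width b = 3.52 m and side slope z = 1.1: A = (b + zy)y = (3.52 + 1.1×0.957)×0.957 = 4.376 m²; P = b + 2y√(1+z²) = 3.52 + 2×0.957×1.487 = 6.365 m.
Hydraulic radius R = A/P = 4.376/6.365 = 0.6875 m.
From Manning's equation, S = [nQ / (1 A R^(2/3))]² = [0.015 × 12.9 / (1 × 4.376 × 0.6875^(2/3))]² = 0.00322.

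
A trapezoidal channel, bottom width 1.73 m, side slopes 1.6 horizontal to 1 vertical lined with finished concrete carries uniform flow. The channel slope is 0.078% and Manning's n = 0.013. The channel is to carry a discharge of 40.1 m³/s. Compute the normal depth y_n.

Manning's equation rearranged: A R^(2/3) = nQ / (1·√S) = 0.013 × 40.1 / (√0.00078) = 18.67.
Trying y = 2.14 m: A R^(2/3) = 11.93 — too small.
Trying y = 3.03 m: A R^(2/3) = 26.28 — too large.
Trying y = 2.61 m: A R^(2/3) = 18.65 — matches.

y_n = 2.61 m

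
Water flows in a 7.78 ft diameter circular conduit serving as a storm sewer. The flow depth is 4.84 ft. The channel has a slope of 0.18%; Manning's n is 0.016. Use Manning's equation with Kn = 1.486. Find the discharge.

Q = 207 ft³/s

For a circular section of diameter D = 7.78 ft at depth y = 4.84 ft, the central angle is θ = 2 arccos(1 − 2y/D) = 3.635 rad. Then A = (D²/8)(θ − sin θ) = 31.09 ft² and P = Dθ/2 = 14.14 ft.
Hydraulic radius R = A/P = 31.09/14.14 = 2.198 ft.
Manning's equation: Q = (1.486/n) A R^(2/3) S^(1/2) = (1.486/0.016) × 31.09 × 2.198^(2/3) × 0.0018^(1/2) = 207 ft³/s.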